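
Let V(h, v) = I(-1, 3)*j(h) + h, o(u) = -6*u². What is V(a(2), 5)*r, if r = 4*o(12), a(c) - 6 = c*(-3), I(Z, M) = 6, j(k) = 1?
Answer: -20736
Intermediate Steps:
a(c) = 6 - 3*c (a(c) = 6 + c*(-3) = 6 - 3*c)
V(h, v) = 6 + h (V(h, v) = 6*1 + h = 6 + h)
r = -3456 (r = 4*(-6*12²) = 4*(-6*144) = 4*(-864) = -3456)
V(a(2), 5)*r = (6 + (6 - 3*2))*(-3456) = (6 + (6 - 6))*(-3456) = (6 + 0)*(-3456) = 6*(-3456) = -20736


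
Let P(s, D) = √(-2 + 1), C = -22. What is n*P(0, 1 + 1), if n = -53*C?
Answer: 1166*I ≈ 1166.0*I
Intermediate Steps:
n = 1166 (n = -53*(-22) = 1166)
P(s, D) = I (P(s, D) = √(-1) = I)
n*P(0, 1 + 1) = 1166*I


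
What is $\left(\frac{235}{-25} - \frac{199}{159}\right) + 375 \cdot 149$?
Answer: $\frac{44412157}{795} \approx 55864.0$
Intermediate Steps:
$\left(\frac{235}{-25} - \frac{199}{159}\right) + 375 \cdot 149 = \left(235 \left(- \frac{1}{25}\right) - \frac{199}{159}\right) + 55875 = \left(- \frac{47}{5} - \frac{199}{159}\right) + 55875 = - \frac{8468}{795} + 55875 = \frac{44412157}{795}$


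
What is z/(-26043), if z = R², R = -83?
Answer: -6889/26043 ≈ -0.26452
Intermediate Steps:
z = 6889 (z = (-83)² = 6889)
z/(-26043) = 6889/(-26043) = 6889*(-1/26043) = -6889/26043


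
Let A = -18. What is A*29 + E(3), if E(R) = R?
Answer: -519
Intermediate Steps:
A*29 + E(3) = -18*29 + 3 = -522 + 3 = -519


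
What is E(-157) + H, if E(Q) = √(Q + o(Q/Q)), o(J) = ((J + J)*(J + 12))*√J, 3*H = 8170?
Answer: 8170/3 + I*√131 ≈ 2723.3 + 11.446*I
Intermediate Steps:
H = 8170/3 (H = (⅓)*8170 = 8170/3 ≈ 2723.3)
o(J) = 2*J^(3/2)*(12 + J) (o(J) = ((2*J)*(12 + J))*√J = (2*J*(12 + J))*√J = 2*J^(3/2)*(12 + J))
E(Q) = √(26 + Q) (E(Q) = √(Q + 2*(Q/Q)^(3/2)*(12 + Q/Q)) = √(Q + 2*1^(3/2)*(12 + 1)) = √(Q + 2*1*13) = √(Q + 26) = √(26 + Q))
E(-157) + H = √(26 - 157) + 8170/3 = √(-131) + 8170/3 = I*√131 + 8170/3 = 8170/3 + I*√131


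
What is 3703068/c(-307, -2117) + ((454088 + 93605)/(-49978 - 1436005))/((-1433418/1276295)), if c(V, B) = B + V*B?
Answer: 15977947864824871/2643373161848454 ≈ 6.0445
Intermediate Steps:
c(V, B) = B + B*V
3703068/c(-307, -2117) + ((454088 + 93605)/(-49978 - 1436005))/((-1433418/1276295)) = 3703068/((-2117*(1 - 307))) + ((454088 + 93605)/(-49978 - 1436005))/((-1433418/1276295)) = 3703068/((-2117*(-306))) + (547693/(-1485983))/((-1433418*1/1276295)) = 3703068/647802 + (547693*(-1/1485983))/(-1433418/1276295) = 3703068*(1/647802) - 547693/1485983*(-1276295/1433418) = 7094/1241 + 699017837435/2130034779894 = 15977947864824871/2643373161848454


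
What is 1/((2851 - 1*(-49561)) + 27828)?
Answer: 1/80240 ≈ 1.2463e-5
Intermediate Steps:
1/((2851 - 1*(-49561)) + 27828) = 1/((2851 + 49561) + 27828) = 1/(52412 + 27828) = 1/80240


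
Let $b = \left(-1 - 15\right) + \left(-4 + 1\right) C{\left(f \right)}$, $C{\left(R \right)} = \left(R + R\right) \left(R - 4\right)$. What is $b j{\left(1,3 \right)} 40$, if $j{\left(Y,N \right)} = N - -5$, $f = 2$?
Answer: $2560$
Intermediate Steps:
$C{\left(R \right)} = 2 R \left(-4 + R\right)$
$j{\left(Y,N \right)} = 5 + N$ ($j{\left(Y,N \right)} = N + 5 = 5 + N$)
$b = 8$ ($b = \left(-1 - 15\right) + \left(-4 + 1\right) 2 \cdot 2 \left(-4 + 2\right) = -16 - 3 \cdot 2 \cdot 2 \left(-2\right) = -16 - -24 = -16 + 24 = 8$)
$b j{\left(1,3 \right)} 40 = 8 \left(5 + 3\right) 40 = 8 \cdot 8 \cdot 40 = 64 \cdot 40 = 2560$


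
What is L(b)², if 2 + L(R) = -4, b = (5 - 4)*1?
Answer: 36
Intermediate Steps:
b = 1 (b = 1*1 = 1)
L(R) = -6 (L(R) = -2 - 4 = -6)
L(b)² = (-6)² = 36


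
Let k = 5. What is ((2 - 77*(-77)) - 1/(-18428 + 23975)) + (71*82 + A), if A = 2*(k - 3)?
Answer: 65216078/5547 ≈ 11757.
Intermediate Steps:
A = 4 (A = 2*(5 - 3) = 2*2 = 4)
((2 - 77*(-77)) - 1/(-18428 + 23975)) + (71*82 + A) = ((2 - 77*(-77)) - 1/(-18428 + 23975)) + (71*82 + 4) = ((2 + 5929) - 1/5547) + (5822 + 4) = (5931 - 1*1/5547) + 5826 = (5931 - 1/5547) + 5826 = 32899256/5547 + 5826 = 65216078/5547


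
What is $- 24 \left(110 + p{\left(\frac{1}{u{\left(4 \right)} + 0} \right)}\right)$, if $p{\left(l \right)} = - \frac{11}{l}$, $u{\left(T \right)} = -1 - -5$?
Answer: $-1584$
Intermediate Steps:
$u{\left(T \right)} = 4$ ($u{\left(T \right)} = -1 + 5 = 4$)
$- 24 \left(110 + p{\left(\frac{1}{u{\left(4 \right)} + 0} \right)}\right) = - 24 \left(110 - \frac{11}{\frac{1}{4 + 0}}\right) = - 24 \left(110 - \frac{11}{\frac{1}{4}}\right) = - 24 \left(110 - 11 \frac{1}{\frac{1}{4}}\right) = - 24 \left(110 - 44\right) = \left(-24\right) 66 = -1584$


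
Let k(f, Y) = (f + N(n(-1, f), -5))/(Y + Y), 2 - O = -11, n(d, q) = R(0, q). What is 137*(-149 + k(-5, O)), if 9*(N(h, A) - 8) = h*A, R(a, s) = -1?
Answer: -2386129/117 ≈ -20394.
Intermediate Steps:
n(d, q) = -1
O = 13 (O = 2 - 1*(-11) = 2 + 11 = 13)
N(h, A) = 8 + A*h/9 (N(h, A) = 8 + (h*A)/9 = 8 + (A*h)/9 = 8 + A*h/9)
k(f, Y) = (77/9 + f)/(2*Y) (k(f, Y) = (f + (8 + (⅑)*(-5)*(-1)))/(Y + Y) = (f + (8 + 5/9))/((2*Y)) = (f + 77/9)*(1/(2*Y)) = (77/9 + f)*(1/(2*Y)) = (77/9 + f)/(2*Y))
137*(-149 + k(-5, O)) = 137*(-149 + (1/18)*(77 + 9*(-5))/13) = 137*(-149 + (1/18)*(1/13)*(77 - 45)) = 137*(-149 + (1/18)*(1/13)*32) = 137*(-149 + 16/117) = 137*(-17417/117) = -2386129/117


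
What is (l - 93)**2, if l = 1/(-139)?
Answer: 167133184/19321 ≈ 8650.3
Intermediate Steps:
l = -1/139 ≈ -0.0071942
(l - 93)**2 = (-1/139 - 93)**2 = (-12928/139)**2 = 167133184/19321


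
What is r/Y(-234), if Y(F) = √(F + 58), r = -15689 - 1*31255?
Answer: 11736*I*√11/11 ≈ 3538.5*I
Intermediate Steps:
r = -46944 (r = -15689 - 31255 = -46944)
Y(F) = √(58 + F)
r/Y(-234) = -46944/√(58 - 234) = -46944*(-I*√11/44) = -(-11736)*I*√11/11 = 11736*I*√11/11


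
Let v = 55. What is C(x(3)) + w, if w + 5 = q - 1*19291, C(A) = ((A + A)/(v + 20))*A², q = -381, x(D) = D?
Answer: -491907/25 ≈ -19676.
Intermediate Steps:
C(A) = 2*A³/75 (C(A) = ((A + A)/(55 + 20))*A² = ((2*A)/75)*A² = ((2*A)*(1/75))*A² = (2*A/75)*A² = 2*A³/75)
w = -19677 (w = -5 + (-381 - 1*19291) = -5 + (-381 - 19291) = -5 - 19672 = -19677)
C(x(3)) + w = (2/75)*3³ - 19677 = (2/75)*27 - 19677 = 18/25 - 19677 = -491907/25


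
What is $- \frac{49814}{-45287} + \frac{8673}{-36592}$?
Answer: $\frac{1430019737}{1657141904} \approx 0.86294$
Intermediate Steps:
$- \frac{49814}{-45287} + \frac{8673}{-36592} = \left(-49814\right) \left(- \frac{1}{45287}\right) + 8673 \left(- \frac{1}{36592}\right) = \frac{49814}{45287} - \frac{8673}{36592} = \frac{1430019737}{1657141904}$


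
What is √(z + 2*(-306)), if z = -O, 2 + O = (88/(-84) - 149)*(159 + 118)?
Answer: √18060357/21 ≈ 202.37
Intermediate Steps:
O = -872869/21 (O = -2 + (88/(-84) - 149)*(159 + 118) = -2 + (88*(-1/84) - 149)*277 = -2 + (-22/21 - 149)*277 = -2 - 3151/21*277 = -2 - 872827/21 = -872869/21 ≈ -41565.)
z = 872869/21 (z = -1*(-872869/21) = 872869/21 ≈ 41565.)
√(z + 2*(-306)) = √(872869/21 + 2*(-306)) = √(872869/21 - 612) = √(860017/21) = √18060357/21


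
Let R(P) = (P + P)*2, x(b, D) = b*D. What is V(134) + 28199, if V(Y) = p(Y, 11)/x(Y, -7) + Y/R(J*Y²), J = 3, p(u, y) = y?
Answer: 317407819/11256 ≈ 28199.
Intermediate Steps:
x(b, D) = D*b
R(P) = 4*P (R(P) = (2*P)*2 = 4*P)
V(Y) = -125/(84*Y) (V(Y) = 11/((-7*Y)) + Y/((4*(3*Y²))) = 11*(-1/(7*Y)) + Y/((12*Y²)) = -11/(7*Y) + Y*(1/(12*Y²)) = -11/(7*Y) + 1/(12*Y) = -125/(84*Y))
V(134) + 28199 = -125/84/134 + 28199 = -125/84*1/134 + 28199 = -125/11256 + 28199 = 317407819/11256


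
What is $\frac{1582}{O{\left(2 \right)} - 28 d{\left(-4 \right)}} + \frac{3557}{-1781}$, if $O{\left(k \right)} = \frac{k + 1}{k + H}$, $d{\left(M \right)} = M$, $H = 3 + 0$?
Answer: $\frac{12085119}{1002703} \approx 12.053$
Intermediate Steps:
$H = 3$
$O{\left(k \right)} = \frac{1 + k}{3 + k}$ ($O{\left(k \right)} = \frac{k + 1}{k + 3} = \frac{1 + k}{3 + k}$)
$\frac{1582}{O{\left(2 \right)} - 28 d{\left(-4 \right)}} + \frac{3557}{-1781} = \frac{1582}{\frac{1 + 2}{3 + 2} - -112} + \frac{3557}{-1781} = \frac{1582}{\frac{1}{5} \cdot 3 + 112} + 3557 \left(- \frac{1}{1781}\right) = \frac{1582}{\frac{1}{5} \cdot 3 + 112} - \frac{3557}{1781} = \frac{1582}{\frac{3}{5} + 112} - \frac{3557}{1781} = \frac{1582}{\frac{563}{5}} - \frac{3557}{1781} = 1582 \cdot \frac{5}{563} - \frac{3557}{1781} = \frac{7910}{563} - \frac{3557}{1781} = \frac{12085119}{1002703}$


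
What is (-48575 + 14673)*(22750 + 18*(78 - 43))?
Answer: -792628760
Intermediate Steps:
(-48575 + 14673)*(22750 + 18*(78 - 43)) = -33902*(22750 + 18*35) = -33902*(22750 + 630) = -33902*23380 = -792628760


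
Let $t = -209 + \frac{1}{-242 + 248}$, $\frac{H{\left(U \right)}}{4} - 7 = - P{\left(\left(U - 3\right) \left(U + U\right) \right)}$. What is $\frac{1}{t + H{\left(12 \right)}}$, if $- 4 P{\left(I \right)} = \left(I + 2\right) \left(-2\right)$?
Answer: $- \frac{6}{3701} \approx -0.0016212$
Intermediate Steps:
$P{\left(I \right)} = 1 + \frac{I}{2}$ ($P{\left(I \right)} = - \frac{\left(I + 2\right) \left(-2\right)}{4} = - \frac{\left(2 + I\right) \left(-2\right)}{4} = - \frac{-4 - 2 I}{4} = 1 + \frac{I}{2}$)
$H{\left(U \right)} = 24 - 4 U \left(-3 + U\right)$ ($H{\left(U \right)} = 28 + 4 \left(- (1 + \frac{\left(U - 3\right) \left(U + U\right)}{2})\right) = 28 + 4 \left(- (1 + \frac{\left(-3 + U\right) 2 U}{2})\right) = 28 + 4 \left(- (1 + \frac{2 U \left(-3 + U\right)}{2})\right) = 28 + 4 \left(- (1 + U \left(-3 + U\right))\right) = 28 + 4 \left(-1 - U \left(-3 + U\right)\right) = 28 - \left(4 + 4 U \left(-3 + U\right)\right) = 24 - 4 U \left(-3 + U\right)$)
$t = - \frac{1253}{6}$ ($t = -209 + \frac{1}{6} = - \frac{1253}{6} \approx -208.83$)
$\frac{1}{t + H{\left(12 \right)}} = \frac{1}{- \frac{1253}{6} + \left(24 - 48 \left(-3 + 12\right)\right)} = \frac{1}{- \frac{1253}{6} + \left(24 - 48 \cdot 9\right)} = \frac{1}{- \frac{1253}{6} + \left(24 - 432\right)} = \frac{1}{- \frac{1253}{6} - 408} = \frac{1}{- \frac{3701}{6}} = - \frac{6}{3701}$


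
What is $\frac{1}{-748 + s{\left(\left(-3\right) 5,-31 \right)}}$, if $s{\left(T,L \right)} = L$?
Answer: $- \frac{1}{779} \approx -0.0012837$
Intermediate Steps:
$\frac{1}{-748 + s{\left(\left(-3\right) 5,-31 \right)}} = \frac{1}{-748 - 31} = \frac{1}{-779} = - \frac{1}{779}$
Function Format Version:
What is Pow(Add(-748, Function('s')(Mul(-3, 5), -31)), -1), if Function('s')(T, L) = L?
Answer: Rational(-1, 779) ≈ -0.0012837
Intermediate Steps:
Pow(Add(-748, Function('s')(Mul(-3, 5), -31)), -1) = Pow(Add(-748, -31), -1) = Pow(-779, -1) = Rational(-1, 779)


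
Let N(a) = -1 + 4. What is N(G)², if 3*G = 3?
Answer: 9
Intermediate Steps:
G = 1 (G = (⅓)*3 = 1)
N(a) = 3
N(G)² = 3² = 9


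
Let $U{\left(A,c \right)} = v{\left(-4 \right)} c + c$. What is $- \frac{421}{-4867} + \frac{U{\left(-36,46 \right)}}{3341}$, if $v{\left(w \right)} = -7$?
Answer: $\frac{63269}{16260647} \approx 0.0038909$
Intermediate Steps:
$U{\left(A,c \right)} = - 6 c$ ($U{\left(A,c \right)} = - 7 c + c = - 6 c$)
$- \frac{421}{-4867} + \frac{U{\left(-36,46 \right)}}{3341} = - \frac{421}{-4867} + \frac{\left(-6\right) 46}{3341} = \left(-421\right) \left(- \frac{1}{4867}\right) - \frac{276}{3341} = \frac{421}{4867} - \frac{276}{3341} = \frac{63269}{16260647}$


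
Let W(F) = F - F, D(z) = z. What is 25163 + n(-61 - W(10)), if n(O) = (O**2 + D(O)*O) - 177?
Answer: 32428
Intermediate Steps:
W(F) = 0
n(O) = -177 + 2*O**2 (n(O) = (O**2 + O*O) - 177 = (O**2 + O**2) - 177 = 2*O**2 - 177 = -177 + 2*O**2)
25163 + n(-61 - W(10)) = 25163 + (-177 + 2*(-61 - 1*0)**2) = 25163 + (-177 + 2*(-61 + 0)**2) = 25163 + (-177 + 2*(-61)**2) = 25163 + (-177 + 2*3721) = 25163 + (-177 + 7442) = 25163 + 7265 = 32428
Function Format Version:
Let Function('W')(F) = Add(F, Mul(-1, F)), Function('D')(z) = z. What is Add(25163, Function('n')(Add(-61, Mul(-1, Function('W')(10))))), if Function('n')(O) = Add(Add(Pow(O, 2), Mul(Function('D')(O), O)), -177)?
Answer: 32428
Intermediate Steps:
Function('W')(F) = 0
Function('n')(O) = Add(-177, Mul(2, Pow(O, 2))) (Function('n')(O) = Add(Add(Pow(O, 2), Mul(O, O)), -177) = Add(Add(Pow(O, 2), Pow(O, 2)), -177) = Add(Mul(2, Pow(O, 2)), -177) = Add(-177, Mul(2, Pow(O, 2))))
Add(25163, Function('n')(Add(-61, Mul(-1, Function('W')(10))))) = Add(25163, Add(-177, Mul(2, Pow(Add(-61, Mul(-1, 0)), 2)))) = Add(25163, Add(-177, Mul(2, Pow(Add(-61, 0), 2)))) = Add(25163, Add(-177, Mul(2, Pow(-61, 2)))) = Add(25163, Add(-177, Mul(2, 3721))) = Add(25163, Add(-177, 7442)) = Add(25163, 7265) = 32428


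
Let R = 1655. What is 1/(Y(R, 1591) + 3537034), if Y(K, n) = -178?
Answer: 1/3536856 ≈ 2.8274e-7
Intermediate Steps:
1/(Y(R, 1591) + 3537034) = 1/(-178 + 3537034) = 1/3536856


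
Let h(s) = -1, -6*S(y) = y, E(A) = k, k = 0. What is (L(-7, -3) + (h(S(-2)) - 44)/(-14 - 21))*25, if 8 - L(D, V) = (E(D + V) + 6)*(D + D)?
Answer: 16325/7 ≈ 2332.1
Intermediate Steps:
E(A) = 0
S(y) = -y/6
L(D, V) = 8 - 12*D (L(D, V) = 8 - (0 + 6)*(D + D) = 8 - 6*2*D = 8 - 12*D)
(L(-7, -3) + (h(S(-2)) - 44)/(-14 - 21))*25 = ((8 - 12*(-7)) + (-1 - 44)/(-14 - 21))*25 = ((8 + 84) - 45/(-35))*25 = (92 - 45*(-1/35))*25 = (92 + 9/7)*25 = (653/7)*25 = 16325/7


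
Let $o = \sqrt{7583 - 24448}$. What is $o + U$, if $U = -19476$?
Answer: $-19476 + i \sqrt{16865} \approx -19476.0 + 129.87 i$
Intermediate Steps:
$o = i \sqrt{16865}$ ($o = \sqrt{-16865} = i \sqrt{16865} \approx 129.87 i$)
$o + U = i \sqrt{16865} - 19476 = -19476 + i \sqrt{16865}$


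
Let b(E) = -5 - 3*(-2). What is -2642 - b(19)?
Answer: -2643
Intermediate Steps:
b(E) = 1 (b(E) = -5 + 6 = 1)
-2642 - b(19) = -2642 - 1*1 = -2642 - 1 = -2643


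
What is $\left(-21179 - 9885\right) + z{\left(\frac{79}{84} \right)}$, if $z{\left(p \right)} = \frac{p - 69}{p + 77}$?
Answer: $- \frac{203381725}{6547} \approx -31065.0$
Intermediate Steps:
$z{\left(p \right)} = \frac{-69 + p}{77 + p}$
$\left(-21179 - 9885\right) + z{\left(\frac{79}{84} \right)} = \left(-21179 - 9885\right) + \frac{-69 + \frac{79}{84}}{77 + \frac{79}{84}} = -31064 + \frac{-69 + 79 \cdot \frac{1}{84}}{77 + 79 \cdot \frac{1}{84}} = -31064 + \frac{-69 + \frac{79}{84}}{77 + \frac{79}{84}} = -31064 + \frac{1}{\frac{6547}{84}} \left(- \frac{5717}{84}\right) = -31064 + \frac{84}{6547} \left(- \frac{5717}{84}\right) = -31064 - \frac{5717}{6547} = - \frac{203381725}{6547}$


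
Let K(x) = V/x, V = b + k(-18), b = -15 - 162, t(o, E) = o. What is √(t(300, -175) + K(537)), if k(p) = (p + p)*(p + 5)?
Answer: √9629663/179 ≈ 17.336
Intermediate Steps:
k(p) = 2*p*(5 + p) (k(p) = (2*p)*(5 + p) = 2*p*(5 + p))
b = -177
V = 291 (V = -177 + 2*(-18)*(5 - 18) = -177 + 2*(-18)*(-13) = -177 + 468 = 291)
K(x) = 291/x
√(t(300, -175) + K(537)) = √(300 + 291/537) = √(300 + 291*(1/537)) = √(300 + 97/179) = √(53797/179) = √9629663/179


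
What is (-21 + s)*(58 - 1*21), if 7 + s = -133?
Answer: -5957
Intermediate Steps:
s = -140 (s = -7 - 133 = -140)
(-21 + s)*(58 - 1*21) = (-21 - 140)*(58 - 1*21) = -161*(58 - 21) = -161*37 = -5957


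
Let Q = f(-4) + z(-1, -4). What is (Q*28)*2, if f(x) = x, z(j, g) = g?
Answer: -448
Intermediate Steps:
Q = -8 (Q = -4 - 4 = -8)
(Q*28)*2 = -8*28*2 = -224*2 = -448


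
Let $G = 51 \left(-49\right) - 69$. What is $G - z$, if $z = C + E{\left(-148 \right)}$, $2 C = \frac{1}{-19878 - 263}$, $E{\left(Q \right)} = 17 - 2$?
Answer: $- \frac{104048405}{40282} \approx -2583.0$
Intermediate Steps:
$E{\left(Q \right)} = 15$ ($E{\left(Q \right)} = 17 - 2 = 15$)
$C = - \frac{1}{40282}$ ($C = \frac{1}{2 \left(-19878 - 263\right)} = \frac{1}{2 \left(-20141\right)} = \frac{1}{2} \left(- \frac{1}{20141}\right) = - \frac{1}{40282} \approx -2.4825 \cdot 10^{-5}$)
$G = -2568$ ($G = -2499 - 69 = -2568$)
$z = \frac{604229}{40282}$ ($z = - \frac{1}{40282} + 15 = \frac{604229}{40282} \approx 15.0$)
$G - z = -2568 - \frac{604229}{40282} = - \frac{104048405}{40282}$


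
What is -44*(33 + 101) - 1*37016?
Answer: -42912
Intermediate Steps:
-44*(33 + 101) - 1*37016 = -44*134 - 37016 = -5896 - 37016 = -42912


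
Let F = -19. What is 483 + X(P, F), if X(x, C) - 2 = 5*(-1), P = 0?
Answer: 480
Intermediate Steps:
X(x, C) = -3 (X(x, C) = 2 + 5*(-1) = 2 - 5 = -3)
483 + X(P, F) = 483 - 3 = 480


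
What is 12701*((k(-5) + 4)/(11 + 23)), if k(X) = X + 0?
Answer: -12701/34 ≈ -373.56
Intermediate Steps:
k(X) = X
12701*((k(-5) + 4)/(11 + 23)) = 12701*((-5 + 4)/(11 + 23)) = 12701*(-1/34) = -12701/34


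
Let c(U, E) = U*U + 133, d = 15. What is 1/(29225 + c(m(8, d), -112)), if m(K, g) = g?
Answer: 1/29583 ≈ 3.3803e-5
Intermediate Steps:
c(U, E) = 133 + U² (c(U, E) = U² + 133 = 133 + U²)
1/(29225 + c(m(8, d), -112)) = 1/(29225 + (133 + 15²)) = 1/(29225 + (133 + 225)) = 1/(29225 + 358) = 1/29583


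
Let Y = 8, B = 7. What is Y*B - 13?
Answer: 43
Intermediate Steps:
Y*B - 13 = 8*7 - 13 = 56 - 13 = 43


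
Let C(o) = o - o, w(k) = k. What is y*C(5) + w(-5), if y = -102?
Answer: -5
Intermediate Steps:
C(o) = 0
y*C(5) + w(-5) = -102*0 - 5 = 0 - 5 = -5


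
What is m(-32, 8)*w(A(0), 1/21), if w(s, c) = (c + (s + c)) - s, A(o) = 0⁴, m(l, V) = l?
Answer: -64/21 ≈ -3.0476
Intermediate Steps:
A(o) = 0
w(s, c) = 2*c (w(s, c) = (c + (c + s)) - s = (s + 2*c) - s = 2*c)
m(-32, 8)*w(A(0), 1/21) = -64/21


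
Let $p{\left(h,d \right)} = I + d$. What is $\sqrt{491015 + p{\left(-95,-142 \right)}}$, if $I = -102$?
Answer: $\sqrt{490771} \approx 700.55$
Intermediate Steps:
$p{\left(h,d \right)} = -102 + d$
$\sqrt{491015 + p{\left(-95,-142 \right)}} = \sqrt{491015 - 244} = \sqrt{490771}$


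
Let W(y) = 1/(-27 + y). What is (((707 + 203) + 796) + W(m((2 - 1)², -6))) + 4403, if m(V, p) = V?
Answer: 158833/26 ≈ 6109.0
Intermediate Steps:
(((707 + 203) + 796) + W(m((2 - 1)², -6))) + 4403 = (((707 + 203) + 796) + 1/(-27 + (2 - 1)²)) + 4403 = ((910 + 796) + 1/(-27 + 1²)) + 4403 = (1706 + 1/(-27 + 1)) + 4403 = (1706 + 1/(-26)) + 4403 = (1706 - 1/26) + 4403 = 44355/26 + 4403 = 158833/26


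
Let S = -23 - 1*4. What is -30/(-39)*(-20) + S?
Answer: -551/13 ≈ -42.385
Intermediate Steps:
S = -27 (S = -23 - 4 = -27)
-30/(-39)*(-20) + S = -30/(-39)*(-20) - 27 = -30*(-1/39)*(-20) - 27 = (10/13)*(-20) - 27 = -200/13 - 27 = -551/13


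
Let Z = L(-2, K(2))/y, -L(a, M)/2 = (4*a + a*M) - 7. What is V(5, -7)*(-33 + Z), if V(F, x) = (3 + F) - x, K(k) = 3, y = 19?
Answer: -8775/19 ≈ -461.84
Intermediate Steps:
V(F, x) = 3 + F - x
L(a, M) = 14 - 8*a - 2*M*a (L(a, M) = -2*((4*a + a*M) - 7) = -2*((4*a + M*a) - 7) = -2*(-7 + 4*a + M*a) = 14 - 8*a - 2*M*a)
Z = 42/19 (Z = (14 - 8*(-2) - 2*3*(-2))/19 = (14 + 16 + 12)*(1/19) = 42*(1/19) = 42/19 ≈ 2.2105)
V(5, -7)*(-33 + Z) = (3 + 5 - 1*(-7))*(-33 + 42/19) = (3 + 5 + 7)*(-585/19) = 15*(-585/19) = -8775/19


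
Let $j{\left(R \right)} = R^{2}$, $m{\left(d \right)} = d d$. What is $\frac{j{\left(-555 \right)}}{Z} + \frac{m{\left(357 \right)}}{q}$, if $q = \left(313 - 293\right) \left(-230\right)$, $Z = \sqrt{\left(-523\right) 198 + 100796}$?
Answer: $- \frac{127449}{4600} - \frac{308025 i \sqrt{2758}}{2758} \approx -27.706 - 5865.3 i$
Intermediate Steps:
$m{\left(d \right)} = d^{2}$
$Z = i \sqrt{2758}$ ($Z = \sqrt{-103554 + 100796} = \sqrt{-2758} = i \sqrt{2758} \approx 52.517 i$)
$q = -4600$ ($q = 20 \left(-230\right) = -4600$)
$\frac{j{\left(-555 \right)}}{Z} + \frac{m{\left(357 \right)}}{q} = \frac{\left(-555\right)^{2}}{i \sqrt{2758}} + \frac{357^{2}}{-4600} = 308025 \left(- \frac{i \sqrt{2758}}{2758}\right) + 127449 \left(- \frac{1}{4600}\right) = - \frac{308025 i \sqrt{2758}}{2758} - \frac{127449}{4600} = - \frac{127449}{4600} - \frac{308025 i \sqrt{2758}}{2758}$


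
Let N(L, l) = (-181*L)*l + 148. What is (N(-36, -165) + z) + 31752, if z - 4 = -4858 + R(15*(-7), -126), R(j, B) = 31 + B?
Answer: -1048189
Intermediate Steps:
N(L, l) = 148 - 181*L*l (N(L, l) = -181*L*l + 148 = 148 - 181*L*l)
z = -4949 (z = 4 + (-4858 + (31 - 126)) = 4 + (-4858 - 95) = 4 - 4953 = -4949)
(N(-36, -165) + z) + 31752 = ((148 - 181*(-36)*(-165)) - 4949) + 31752 = ((148 - 1075140) - 4949) + 31752 = (-1074992 - 4949) + 31752 = -1079941 + 31752 = -1048189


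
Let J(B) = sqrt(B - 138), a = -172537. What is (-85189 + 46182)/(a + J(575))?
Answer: 6730150759/29769015932 + 39007*sqrt(437)/29769015932 ≈ 0.22611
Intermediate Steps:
J(B) = sqrt(-138 + B)
(-85189 + 46182)/(a + J(575)) = (-85189 + 46182)/(-172537 + sqrt(-138 + 575)) = -39007/(-172537 + sqrt(437))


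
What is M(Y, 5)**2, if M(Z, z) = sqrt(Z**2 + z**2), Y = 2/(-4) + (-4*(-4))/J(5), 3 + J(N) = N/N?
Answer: 389/4 ≈ 97.250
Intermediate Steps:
J(N) = -2 (J(N) = -3 + N/N = -3 + 1 = -2)
Y = -17/2 (Y = 2/(-4) - 4*(-4)/(-2) = 2*(-1/4) + 16*(-1/2) = -1/2 - 8 = -17/2 ≈ -8.5000)
M(Y, 5)**2 = (sqrt((-17/2)**2 + 5**2))**2 = (sqrt(289/4 + 25))**2 = (sqrt(389/4))**2 = (sqrt(389)/2)**2 = 389/4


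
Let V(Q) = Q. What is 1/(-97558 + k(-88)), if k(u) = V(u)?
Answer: -1/97646 ≈ -1.0241e-5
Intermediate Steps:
k(u) = u
1/(-97558 + k(-88)) = 1/(-97558 - 88) = 1/(-97646) = -1/97646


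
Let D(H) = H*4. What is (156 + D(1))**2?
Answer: 25600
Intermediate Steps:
D(H) = 4*H
(156 + D(1))**2 = (156 + 4*1)**2 = (156 + 4)**2 = 160**2 = 25600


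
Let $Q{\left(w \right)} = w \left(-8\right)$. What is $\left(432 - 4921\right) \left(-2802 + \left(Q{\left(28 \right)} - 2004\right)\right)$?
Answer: $22579670$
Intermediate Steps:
$Q{\left(w \right)} = - 8 w$
$\left(432 - 4921\right) \left(-2802 + \left(Q{\left(28 \right)} - 2004\right)\right) = \left(432 - 4921\right) \left(-2802 - 2228\right) = - 4489 \left(-2802 - 2228\right) = \left(-4489\right) \left(-5030\right) = 22579670$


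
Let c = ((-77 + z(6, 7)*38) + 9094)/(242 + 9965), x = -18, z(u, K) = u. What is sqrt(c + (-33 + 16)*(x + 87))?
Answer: I*sqrt(122112118162)/10207 ≈ 34.236*I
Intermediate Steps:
c = 9245/10207 (c = ((-77 + 6*38) + 9094)/(242 + 9965) = ((-77 + 228) + 9094)/10207 = (151 + 9094)*(1/10207) = 9245*(1/10207) = 9245/10207 ≈ 0.90575)
sqrt(c + (-33 + 16)*(x + 87)) = sqrt(9245/10207 + (-33 + 16)*(-18 + 87)) = sqrt(9245/10207 - 17*69) = sqrt(9245/10207 - 1173) = sqrt(-11963566/10207) = I*sqrt(122112118162)/10207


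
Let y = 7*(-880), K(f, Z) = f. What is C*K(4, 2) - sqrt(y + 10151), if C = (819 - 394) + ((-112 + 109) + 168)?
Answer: 2360 - sqrt(3991) ≈ 2296.8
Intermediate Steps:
y = -6160
C = 590 (C = 425 + (-3 + 168) = 425 + 165 = 590)
C*K(4, 2) - sqrt(y + 10151) = 590*4 - sqrt(-6160 + 10151) = 2360 - sqrt(3991)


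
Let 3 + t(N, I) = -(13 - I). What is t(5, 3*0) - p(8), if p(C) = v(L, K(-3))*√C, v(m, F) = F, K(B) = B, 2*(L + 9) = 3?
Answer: -16 + 6*√2 ≈ -7.5147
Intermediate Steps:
L = -15/2 (L = -9 + (½)*3 = -9 + 3/2 = -15/2 ≈ -7.5000)
t(N, I) = -16 + I (t(N, I) = -3 - (13 - I) = -3 + (-13 + I) = -16 + I)
p(C) = -3*√C
t(5, 3*0) - p(8) = (-16 + 3*0) - (-3)*√8 = (-16 + 0) - (-3)*2*√2 = -16 - (-6)*√2 = -16 + 6*√2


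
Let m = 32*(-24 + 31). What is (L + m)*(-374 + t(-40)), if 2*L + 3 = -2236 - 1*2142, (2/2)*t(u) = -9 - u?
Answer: 1349019/2 ≈ 6.7451e+5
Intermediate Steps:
t(u) = -9 - u
m = 224 (m = 32*7 = 224)
L = -4381/2 (L = -3/2 + (-2236 - 1*2142)/2 = -3/2 + (-2236 - 2142)/2 = -3/2 + (½)*(-4378) = -3/2 - 2189 = -4381/2 ≈ -2190.5)
(L + m)*(-374 + t(-40)) = (-4381/2 + 224)*(-374 + (-9 - 1*(-40))) = -3933*(-374 + (-9 + 40))/2 = -3933*(-374 + 31)/2 = -3933/2*(-343) = 1349019/2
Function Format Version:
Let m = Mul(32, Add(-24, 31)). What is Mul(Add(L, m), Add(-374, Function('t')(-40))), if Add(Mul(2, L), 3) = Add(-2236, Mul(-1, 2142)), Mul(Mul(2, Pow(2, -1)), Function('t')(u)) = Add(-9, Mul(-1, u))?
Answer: Rational(1349019, 2) ≈ 6.7451e+5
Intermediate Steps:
Function('t')(u) = Add(-9, Mul(-1, u))
m = 224 (m = Mul(32, 7) = 224)
L = Rational(-4381, 2) (L = Add(Rational(-3, 2), Mul(Rational(1, 2), Add(-2236, Mul(-1, 2142)))) = Add(Rational(-3, 2), Mul(Rational(1, 2), Add(-2236, -2142))) = Add(Rational(-3, 2), Mul(Rational(1, 2), -4378)) = Add(Rational(-3, 2), -2189) = Rational(-4381, 2) ≈ -2190.5)
Mul(Add(L, m), Add(-374, Function('t')(-40))) = Mul(Add(Rational(-4381, 2), 224), Add(-374, Add(-9, Mul(-1, -40)))) = Mul(Rational(-3933, 2), Add(-374, Add(-9, 40))) = Mul(Rational(-3933, 2), Add(-374, 31)) = Mul(Rational(-3933, 2), -343) = Rational(1349019, 2)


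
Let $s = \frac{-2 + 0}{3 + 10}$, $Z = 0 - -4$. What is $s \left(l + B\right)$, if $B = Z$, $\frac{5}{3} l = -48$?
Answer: $\frac{248}{65} \approx 3.8154$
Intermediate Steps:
$l = - \frac{144}{5}$ ($l = \frac{3}{5} \left(-48\right) = - \frac{144}{5} \approx -28.8$)
$Z = 4$ ($Z = 0 + 4 = 4$)
$s = - \frac{2}{13} \approx -0.15385$
$B = 4$
$s \left(l + B\right) = - \frac{2 \left(- \frac{144}{5} + 4\right)}{13} = \left(- \frac{2}{13}\right) \left(- \frac{124}{5}\right) = \frac{248}{65}$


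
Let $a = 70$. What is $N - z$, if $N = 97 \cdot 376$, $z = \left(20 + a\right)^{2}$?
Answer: $28372$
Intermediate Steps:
$z = 8100$ ($z = \left(20 + 70\right)^{2} = 90^{2} = 8100$)
$N = 36472$
$N - z = 36472 - 8100 = 28372$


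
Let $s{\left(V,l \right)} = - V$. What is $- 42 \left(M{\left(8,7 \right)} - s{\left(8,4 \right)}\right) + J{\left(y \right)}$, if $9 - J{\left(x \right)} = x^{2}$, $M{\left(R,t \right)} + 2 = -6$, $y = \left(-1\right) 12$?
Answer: $-135$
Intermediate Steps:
$y = -12$
$M{\left(R,t \right)} = -8$ ($M{\left(R,t \right)} = -2 - 6 = -8$)
$J{\left(x \right)} = 9 - x^{2}$
$- 42 \left(M{\left(8,7 \right)} - s{\left(8,4 \right)}\right) + J{\left(y \right)} = - 42 \left(-8 - \left(-1\right) 8\right) + \left(9 - \left(-12\right)^{2}\right) = - 42 \left(-8 - -8\right) + \left(9 - 144\right) = - 42 \left(-8 + 8\right) + \left(9 - 144\right) = \left(-42\right) 0 - 135 = 0 - 135 = -135$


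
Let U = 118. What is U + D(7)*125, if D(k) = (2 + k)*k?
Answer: 7993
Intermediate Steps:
D(k) = k*(2 + k)
U + D(7)*125 = 118 + (7*(2 + 7))*125 = 118 + (7*9)*125 = 118 + 63*125 = 118 + 7875 = 7993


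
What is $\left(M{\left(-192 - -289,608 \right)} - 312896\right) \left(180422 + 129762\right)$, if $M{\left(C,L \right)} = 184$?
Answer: $-96998259008$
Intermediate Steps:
$\left(M{\left(-192 - -289,608 \right)} - 312896\right) \left(180422 + 129762\right) = \left(184 - 312896\right) \left(180422 + 129762\right) = \left(-312712\right) 310184 = -96998259008$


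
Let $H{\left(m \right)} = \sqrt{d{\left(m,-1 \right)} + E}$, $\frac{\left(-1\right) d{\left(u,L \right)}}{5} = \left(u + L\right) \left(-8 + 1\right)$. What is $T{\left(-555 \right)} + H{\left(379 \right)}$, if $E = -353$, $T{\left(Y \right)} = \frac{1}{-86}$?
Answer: $- \frac{1}{86} + \sqrt{12877} \approx 113.47$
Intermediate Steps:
$d{\left(u,L \right)} = 35 L + 35 u$ ($d{\left(u,L \right)} = - 5 \left(u + L\right) \left(-8 + 1\right) = - 5 \left(L + u\right) \left(-7\right) = - 5 \left(- 7 L - 7 u\right) = 35 L + 35 u$)
$T{\left(Y \right)} = - \frac{1}{86}$
$H{\left(m \right)} = \sqrt{-388 + 35 m}$ ($H{\left(m \right)} = \sqrt{\left(35 \left(-1\right) + 35 m\right) - 353} = \sqrt{\left(-35 + 35 m\right) - 353} = \sqrt{-388 + 35 m}$)
$T{\left(-555 \right)} + H{\left(379 \right)} = - \frac{1}{86} + \sqrt{-388 + 35 \cdot 379} = - \frac{1}{86} + \sqrt{-388 + 13265} = - \frac{1}{86} + \sqrt{12877}$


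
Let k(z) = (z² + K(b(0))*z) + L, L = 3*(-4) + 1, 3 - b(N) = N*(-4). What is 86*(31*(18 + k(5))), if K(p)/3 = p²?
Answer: 445222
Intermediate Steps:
b(N) = 3 + 4*N (b(N) = 3 - N*(-4) = 3 - (-4)*N = 3 + 4*N)
K(p) = 3*p²
L = -11 (L = -12 + 1 = -11)
k(z) = -11 + z² + 27*z (k(z) = (z² + (3*(3 + 4*0)²)*z) - 11 = (z² + (3*(3 + 0)²)*z) - 11 = (z² + (3*3²)*z) - 11 = (z² + (3*9)*z) - 11 = (z² + 27*z) - 11 = -11 + z² + 27*z)
86*(31*(18 + k(5))) = 86*(31*(18 + (-11 + 5² + 27*5))) = 86*(31*(18 + (-11 + 25 + 135))) = 86*(31*(18 + 149)) = 86*(31*167) = 86*5177 = 445222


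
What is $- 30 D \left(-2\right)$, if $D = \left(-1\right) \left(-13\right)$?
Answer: $780$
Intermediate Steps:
$D = 13$
$- 30 D \left(-2\right) = \left(-30\right) 13 \left(-2\right) = \left(-390\right) \left(-2\right) = 780$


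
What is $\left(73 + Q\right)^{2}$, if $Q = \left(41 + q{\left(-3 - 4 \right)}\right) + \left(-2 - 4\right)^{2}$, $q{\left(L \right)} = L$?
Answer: $20449$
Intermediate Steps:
$Q = 70$ ($Q = \left(41 - 7\right) + \left(-2 - 4\right)^{2} = \left(41 - 7\right) + \left(-6\right)^{2} = \left(41 - 7\right) + 36 = 34 + 36 = 70$)
$\left(73 + Q\right)^{2} = \left(73 + 70\right)^{2} = 143^{2} = 20449$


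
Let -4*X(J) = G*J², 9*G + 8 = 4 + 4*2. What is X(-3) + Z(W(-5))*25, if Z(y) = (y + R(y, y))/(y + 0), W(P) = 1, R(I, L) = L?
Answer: 49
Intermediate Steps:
G = 4/9 (G = -8/9 + (4 + 4*2)/9 = -8/9 + (4 + 8)/9 = -8/9 + (⅑)*12 = -8/9 + 4/3 = 4/9 ≈ 0.44444)
Z(y) = 2 (Z(y) = (y + y)/(y + 0) = (2*y)/y = 2)
X(J) = -J²/9
X(-3) + Z(W(-5))*25 = -⅑*(-3)² + 2*25 = -⅑*9 + 50 = -1 + 50 = 49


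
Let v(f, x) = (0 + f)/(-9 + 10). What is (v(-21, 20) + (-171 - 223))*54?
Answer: -22410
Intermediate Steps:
v(f, x) = f (v(f, x) = f/1 = f*1 = f)
(v(-21, 20) + (-171 - 223))*54 = (-21 + (-171 - 223))*54 = (-21 - 394)*54 = -415*54 = -22410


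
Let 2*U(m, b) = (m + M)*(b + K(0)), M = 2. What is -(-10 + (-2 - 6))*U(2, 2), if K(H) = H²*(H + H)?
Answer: 72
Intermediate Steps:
K(H) = 2*H³ (K(H) = H²*(2*H) = 2*H³)
U(m, b) = b*(2 + m)/2 (U(m, b) = ((m + 2)*(b + 2*0³))/2 = ((2 + m)*(b + 2*0))/2 = ((2 + m)*(b + 0))/2 = ((2 + m)*b)/2 = (b*(2 + m))/2 = b*(2 + m)/2)
-(-10 + (-2 - 6))*U(2, 2) = -(-10 + (-2 - 6))*(½)*2*(2 + 2) = -(-10 - 8)*(½)*2*4 = -(-18)*4 = -1*(-72) = 72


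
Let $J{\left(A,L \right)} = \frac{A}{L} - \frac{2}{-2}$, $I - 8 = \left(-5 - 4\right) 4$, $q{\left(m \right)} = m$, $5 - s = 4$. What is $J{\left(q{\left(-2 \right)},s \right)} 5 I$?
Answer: $140$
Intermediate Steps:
$s = 1$ ($s = 5 - 4 = 1$)
$I = -28$ ($I = 8 + \left(-5 - 4\right) 4 = 8 - 36 = -28$)
$J{\left(A,L \right)} = 1 + \frac{A}{L}$ ($J{\left(A,L \right)} = \frac{A}{L} - -1 = \frac{A}{L} + 1 = 1 + \frac{A}{L}$)
$J{\left(q{\left(-2 \right)},s \right)} 5 I = \frac{-2 + 1}{1} \cdot 5 \left(-28\right) = 1 \left(-1\right) 5 \left(-28\right) = \left(-1\right) 5 \left(-28\right) = \left(-5\right) \left(-28\right) = 140$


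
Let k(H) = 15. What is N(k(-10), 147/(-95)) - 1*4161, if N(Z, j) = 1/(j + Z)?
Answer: -5317663/1278 ≈ -4160.9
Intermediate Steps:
N(Z, j) = 1/(Z + j)
N(k(-10), 147/(-95)) - 1*4161 = 1/(15 + 147/(-95)) - 1*4161 = 1/(15 + 147*(-1/95)) - 4161 = 1/(15 - 147/95) - 4161 = 1/(1278/95) - 4161 = 95/1278 - 4161 = -5317663/1278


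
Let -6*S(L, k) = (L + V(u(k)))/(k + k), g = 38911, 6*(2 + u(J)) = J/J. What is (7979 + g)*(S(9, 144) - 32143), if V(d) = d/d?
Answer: -72344905985/48 ≈ -1.5072e+9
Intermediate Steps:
u(J) = -11/6 (u(J) = -2 + (J/J)/6 = -2 + (⅙)*1 = -2 + ⅙ = -11/6)
V(d) = 1
S(L, k) = -(1 + L)/(12*k) (S(L, k) = -(L + 1)/(6*(k + k)) = -(1 + L)/(6*(2*k)) = -(1 + L)*1/(2*k)/6 = -(1 + L)/(12*k))
(7979 + g)*(S(9, 144) - 32143) = (7979 + 38911)*((1/12)*(-1 - 1*9)/144 - 32143) = 46890*((1/12)*(1/144)*(-1 - 9) - 32143) = 46890*((1/12)*(1/144)*(-10) - 32143) = 46890*(-5/864 - 32143) = 46890*(-27771557/864) = -72344905985/48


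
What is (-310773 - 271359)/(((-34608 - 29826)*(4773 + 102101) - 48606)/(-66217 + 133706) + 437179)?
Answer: -39287506548/22618405609 ≈ -1.7370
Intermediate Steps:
(-310773 - 271359)/(((-34608 - 29826)*(4773 + 102101) - 48606)/(-66217 + 133706) + 437179) = -582132/((-64434*106874 - 48606)/67489 + 437179) = -582132/((-6886319316 - 48606)*(1/67489) + 437179) = -582132/(-6886367922*1/67489 + 437179) = -582132/(-6886367922/67489 + 437179) = -582132/22618405609/67489 = -582132*67489/22618405609 = -39287506548/22618405609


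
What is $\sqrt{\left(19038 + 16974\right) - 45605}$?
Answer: $i \sqrt{9593} \approx 97.944 i$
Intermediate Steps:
$\sqrt{\left(19038 + 16974\right) - 45605} = \sqrt{36012 - 45605} = \sqrt{-9593} = i \sqrt{9593}$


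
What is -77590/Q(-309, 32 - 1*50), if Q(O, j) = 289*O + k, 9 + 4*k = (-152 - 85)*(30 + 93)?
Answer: 77590/96591 ≈ 0.80328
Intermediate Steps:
k = -7290 (k = -9/4 + ((-152 - 85)*(30 + 93))/4 = -9/4 + (-237*123)/4 = -9/4 + (¼)*(-29151) = -9/4 - 29151/4 = -7290)
Q(O, j) = -7290 + 289*O (Q(O, j) = 289*O - 7290 = -7290 + 289*O)
-77590/Q(-309, 32 - 1*50) = -77590/(-7290 + 289*(-309)) = -77590/(-7290 - 89301) = -77590/(-96591) = -77590*(-1/96591) = 77590/96591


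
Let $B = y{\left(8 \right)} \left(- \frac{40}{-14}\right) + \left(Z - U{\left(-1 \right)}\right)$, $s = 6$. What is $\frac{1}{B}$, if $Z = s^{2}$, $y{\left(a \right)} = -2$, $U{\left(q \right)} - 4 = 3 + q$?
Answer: $\frac{7}{170} \approx 0.041176$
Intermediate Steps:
$U{\left(q \right)} = 7 + q$ ($U{\left(q \right)} = 4 + \left(3 + q\right) = 7 + q$)
$Z = 36$ ($Z = 6^{2} = 36$)
$B = \frac{170}{7}$ ($B = - 2 \left(- \frac{40}{-14}\right) + \left(36 - \left(7 - 1\right)\right) = - 2 \left(\left(-40\right) \left(- \frac{1}{14}\right)\right) + \left(36 - 6\right) = \left(-2\right) \frac{20}{7} + \left(36 - 6\right) = - \frac{40}{7} + 30 = \frac{170}{7} \approx 24.286$)
$\frac{1}{B} = \frac{1}{\frac{170}{7}} = \frac{7}{170}$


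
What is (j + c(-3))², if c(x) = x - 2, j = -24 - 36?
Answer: 4225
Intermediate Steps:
j = -60
c(x) = -2 + x
(j + c(-3))² = (-60 + (-2 - 3))² = (-60 - 5)² = (-65)² = 4225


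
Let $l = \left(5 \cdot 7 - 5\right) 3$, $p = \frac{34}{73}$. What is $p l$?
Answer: $\frac{3060}{73} \approx 41.918$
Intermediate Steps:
$p = \frac{34}{73}$ ($p = 34 \cdot \frac{1}{73} = \frac{34}{73} \approx 0.46575$)
$l = 90$ ($l = \left(35 - 5\right) 3 = 30 \cdot 3 = 90$)
$p l = \frac{34}{73} \cdot 90 = \frac{3060}{73}$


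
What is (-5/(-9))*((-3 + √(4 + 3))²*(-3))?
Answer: -80/3 + 10*√7 ≈ -0.20915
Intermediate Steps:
(-5/(-9))*((-3 + √(4 + 3))²*(-3)) = (-5*(-⅑))*((-3 + √7)²*(-3)) = 5*(-3*(-3 + √7)²)/9 = -5*(-3 + √7)²/3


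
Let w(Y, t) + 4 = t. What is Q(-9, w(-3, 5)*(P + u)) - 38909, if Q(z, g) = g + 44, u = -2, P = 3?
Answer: -38864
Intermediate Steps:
w(Y, t) = -4 + t
Q(z, g) = 44 + g
Q(-9, w(-3, 5)*(P + u)) - 38909 = (44 + (-4 + 5)*(3 - 2)) - 38909 = (44 + 1*1) - 38909 = (44 + 1) - 38909 = 45 - 38909 = -38864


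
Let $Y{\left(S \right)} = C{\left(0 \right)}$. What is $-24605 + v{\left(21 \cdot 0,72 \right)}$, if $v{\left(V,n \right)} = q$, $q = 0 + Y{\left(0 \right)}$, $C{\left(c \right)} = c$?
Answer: $-24605$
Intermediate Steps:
$Y{\left(S \right)} = 0$
$q = 0$ ($q = 0 + 0 = 0$)
$v{\left(V,n \right)} = 0$
$-24605 + v{\left(21 \cdot 0,72 \right)} = -24605 + 0 = -24605$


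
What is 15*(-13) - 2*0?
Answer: -195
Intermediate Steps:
15*(-13) - 2*0 = -195 + 0 = -195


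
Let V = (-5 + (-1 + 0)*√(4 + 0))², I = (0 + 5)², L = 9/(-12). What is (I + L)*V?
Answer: 4753/4 ≈ 1188.3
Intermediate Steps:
L = -¾ (L = 9*(-1/12) = -¾ ≈ -0.75000)
I = 25 (I = 5² = 25)
V = 49 (V = (-5 - √4)² = (-5 - 1*2)² = (-5 - 2)² = (-7)² = 49)
(I + L)*V = (25 - ¾)*49 = (97/4)*49 = 4753/4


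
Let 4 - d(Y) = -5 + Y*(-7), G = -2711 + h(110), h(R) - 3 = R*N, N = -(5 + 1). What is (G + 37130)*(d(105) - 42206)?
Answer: -1399840044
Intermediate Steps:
N = -6 (N = -1*6 = -6)
h(R) = 3 - 6*R (h(R) = 3 + R*(-6) = 3 - 6*R)
G = -3368 (G = -2711 + (3 - 6*110) = -2711 + (3 - 660) = -2711 - 657 = -3368)
d(Y) = 9 + 7*Y (d(Y) = 4 - (-5 + Y*(-7)) = 4 - (-5 - 7*Y) = 4 + (5 + 7*Y) = 9 + 7*Y)
(G + 37130)*(d(105) - 42206) = (-3368 + 37130)*((9 + 7*105) - 42206) = 33762*((9 + 735) - 42206) = 33762*(744 - 42206) = 33762*(-41462) = -1399840044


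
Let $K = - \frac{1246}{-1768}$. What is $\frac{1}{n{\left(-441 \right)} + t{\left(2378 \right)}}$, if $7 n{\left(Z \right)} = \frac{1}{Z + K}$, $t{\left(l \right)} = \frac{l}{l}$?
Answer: $\frac{2724547}{2723663} \approx 1.0003$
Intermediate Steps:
$t{\left(l \right)} = 1$
$K = \frac{623}{884}$ ($K = \left(-1246\right) \left(- \frac{1}{1768}\right) = \frac{623}{884} \approx 0.70475$)
$n{\left(Z \right)} = \frac{1}{7 \left(\frac{623}{884} + Z\right)}$ ($n{\left(Z \right)} = \frac{1}{7 \left(Z + \frac{623}{884}\right)} = \frac{1}{7 \left(\frac{623}{884} + Z\right)}$)
$\frac{1}{n{\left(-441 \right)} + t{\left(2378 \right)}} = \frac{1}{\frac{884}{7 \left(623 + 884 \left(-441\right)\right)} + 1} = \frac{1}{\frac{884}{7 \left(623 - 389844\right)} + 1} = \frac{1}{\frac{884}{7 \left(-389221\right)} + 1} = \frac{1}{\frac{884}{7} \left(- \frac{1}{389221}\right) + 1} = \frac{1}{- \frac{884}{2724547} + 1} = \frac{1}{\frac{2723663}{2724547}} = \frac{2724547}{2723663}$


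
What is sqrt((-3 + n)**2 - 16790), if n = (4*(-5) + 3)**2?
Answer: sqrt(65006) ≈ 254.96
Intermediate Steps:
n = 289 (n = (-20 + 3)**2 = (-17)**2 = 289)
sqrt((-3 + n)**2 - 16790) = sqrt((-3 + 289)**2 - 16790) = sqrt(286**2 - 16790) = sqrt(81796 - 16790) = sqrt(65006)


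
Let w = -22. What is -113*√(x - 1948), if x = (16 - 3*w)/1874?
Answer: -113*I*√1710245195/937 ≈ -4987.3*I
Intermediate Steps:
x = 41/937 (x = (16 - 3*(-22))/1874 = (16 + 66)*(1/1874) = 82*(1/1874) = 41/937 ≈ 0.043757)
-113*√(x - 1948) = -113*√(41/937 - 1948) = -113*I*√1710245195/937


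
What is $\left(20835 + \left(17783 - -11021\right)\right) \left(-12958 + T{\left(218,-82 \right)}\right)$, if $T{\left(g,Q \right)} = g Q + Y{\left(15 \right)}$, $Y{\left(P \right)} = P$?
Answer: $-1529824341$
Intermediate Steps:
$T{\left(g,Q \right)} = 15 + Q g$ ($T{\left(g,Q \right)} = g Q + 15 = Q g + 15 = 15 + Q g$)
$\left(20835 + \left(17783 - -11021\right)\right) \left(-12958 + T{\left(218,-82 \right)}\right) = \left(20835 + \left(17783 - -11021\right)\right) \left(-12958 + \left(15 - 17876\right)\right) = \left(20835 + \left(17783 + 11021\right)\right) \left(-12958 + \left(15 - 17876\right)\right) = \left(20835 + 28804\right) \left(-12958 - 17861\right) = 49639 \left(-30819\right) = -1529824341$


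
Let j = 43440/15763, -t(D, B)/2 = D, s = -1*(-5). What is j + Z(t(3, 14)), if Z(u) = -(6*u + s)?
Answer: 532093/15763 ≈ 33.756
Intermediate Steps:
s = 5
t(D, B) = -2*D
Z(u) = -5 - 6*u (Z(u) = -(6*u + 5) = -(5 + 6*u) = -5 - 6*u)
j = 43440/15763 (j = 43440*(1/15763) = 43440/15763 ≈ 2.7558)
j + Z(t(3, 14)) = 43440/15763 + (-5 - (-12)*3) = 43440/15763 + (-5 - 6*(-6)) = 43440/15763 + (-5 + 36) = 43440/15763 + 31 = 532093/15763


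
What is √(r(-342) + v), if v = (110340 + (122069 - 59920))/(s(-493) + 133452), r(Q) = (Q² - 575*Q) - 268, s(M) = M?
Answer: √5539383503223577/132959 ≈ 559.77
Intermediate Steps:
r(Q) = -268 + Q² - 575*Q
v = 172489/132959 (v = (110340 + (122069 - 59920))/(-493 + 133452) = (110340 + 62149)/132959 = 172489*(1/132959) = 172489/132959 ≈ 1.2973)
√(r(-342) + v) = √((-268 + (-342)² - 575*(-342)) + 172489/132959) = √((-268 + 116964 + 196650) + 172489/132959) = √(313346 + 172489/132959) = √(41662343303/132959) = √5539383503223577/132959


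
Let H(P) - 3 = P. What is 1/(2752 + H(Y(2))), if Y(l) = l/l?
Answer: 1/2756 ≈ 0.00036284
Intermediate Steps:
Y(l) = 1
H(P) = 3 + P
1/(2752 + H(Y(2))) = 1/(2752 + (3 + 1)) = 1/(2752 + 4) = 1/2756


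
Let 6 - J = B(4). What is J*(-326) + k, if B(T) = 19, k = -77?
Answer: 4161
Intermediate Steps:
J = -13 (J = 6 - 1*19 = 6 - 19 = -13)
J*(-326) + k = -13*(-326) - 77 = 4238 - 77 = 4161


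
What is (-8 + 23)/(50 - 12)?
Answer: 15/38 ≈ 0.39474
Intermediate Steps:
(-8 + 23)/(50 - 12) = 15/38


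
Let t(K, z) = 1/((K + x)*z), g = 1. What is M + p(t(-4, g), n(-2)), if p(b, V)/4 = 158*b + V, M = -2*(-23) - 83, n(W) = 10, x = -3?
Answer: -611/7 ≈ -87.286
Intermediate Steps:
M = -37 (M = 46 - 83 = -37)
t(K, z) = 1/(z*(-3 + K)) (t(K, z) = 1/((K - 3)*z) = 1/((-3 + K)*z) = 1/(z*(-3 + K)))
p(b, V) = 4*V + 632*b (p(b, V) = 4*(158*b + V) = 4*(V + 158*b) = 4*V + 632*b)
M + p(t(-4, g), n(-2)) = -37 + (4*10 + 632*(1/(1*(-3 - 4)))) = -37 + (40 + 632*(1/(-7))) = -37 + (40 + 632*(1*(-1/7))) = -37 + (40 + 632*(-1/7)) = -37 + (40 - 632/7) = -37 - 352/7 = -611/7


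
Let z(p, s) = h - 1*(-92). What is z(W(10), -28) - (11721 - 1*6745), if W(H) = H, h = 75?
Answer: -4809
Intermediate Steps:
z(p, s) = 167 (z(p, s) = 75 - 1*(-92) = 75 + 92 = 167)
z(W(10), -28) - (11721 - 1*6745) = 167 - (11721 - 1*6745) = 167 - (11721 - 6745) = 167 - 1*4976 = 167 - 4976 = -4809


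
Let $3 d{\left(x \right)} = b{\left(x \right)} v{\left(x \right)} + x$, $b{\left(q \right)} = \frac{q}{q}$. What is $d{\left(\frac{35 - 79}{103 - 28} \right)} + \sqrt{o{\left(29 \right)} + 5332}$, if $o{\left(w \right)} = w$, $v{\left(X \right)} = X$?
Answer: $- \frac{88}{225} + \sqrt{5361} \approx 72.828$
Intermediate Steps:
$b{\left(q \right)} = 1$
$d{\left(x \right)} = \frac{2 x}{3}$ ($d{\left(x \right)} = \frac{1 x + x}{3} = \frac{x + x}{3} = \frac{2 x}{3}$)
$d{\left(\frac{35 - 79}{103 - 28} \right)} + \sqrt{o{\left(29 \right)} + 5332} = \frac{2 \frac{35 - 79}{103 - 28}}{3} + \sqrt{29 + 5332} = \frac{2 \left(- \frac{44}{75}\right)}{3} + \sqrt{5361} = \frac{2 \left(\left(-44\right) \frac{1}{75}\right)}{3} + \sqrt{5361} = \frac{2}{3} \left(- \frac{44}{75}\right) + \sqrt{5361} = - \frac{88}{225} + \sqrt{5361}$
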